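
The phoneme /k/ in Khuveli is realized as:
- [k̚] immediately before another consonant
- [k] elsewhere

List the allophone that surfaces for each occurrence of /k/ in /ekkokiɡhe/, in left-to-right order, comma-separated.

Occurrence 1 (position 2): immediately before another consonant → [k̚].
Occurrence 2 (position 3): no conditioning environment matches → elsewhere allophone [k].
Occurrence 3 (position 5): no conditioning environment matches → elsewhere allophone [k].

[k̚], [k], [k]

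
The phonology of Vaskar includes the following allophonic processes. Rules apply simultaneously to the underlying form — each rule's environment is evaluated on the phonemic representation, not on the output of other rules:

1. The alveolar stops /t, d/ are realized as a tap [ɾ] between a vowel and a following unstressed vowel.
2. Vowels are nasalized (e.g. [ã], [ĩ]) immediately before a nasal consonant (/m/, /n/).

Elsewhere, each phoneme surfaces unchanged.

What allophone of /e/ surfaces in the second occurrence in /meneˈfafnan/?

/e/ (between /n/ and /f/) fails the environment for rule 2, so it stays [e].

[e]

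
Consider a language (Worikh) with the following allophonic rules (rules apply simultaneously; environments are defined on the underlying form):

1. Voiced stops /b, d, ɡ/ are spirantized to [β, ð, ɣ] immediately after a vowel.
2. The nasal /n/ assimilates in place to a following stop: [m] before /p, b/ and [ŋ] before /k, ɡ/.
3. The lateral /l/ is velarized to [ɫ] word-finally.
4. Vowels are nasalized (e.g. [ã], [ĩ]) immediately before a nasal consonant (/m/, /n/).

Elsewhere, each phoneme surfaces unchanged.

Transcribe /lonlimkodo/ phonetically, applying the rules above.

[lõnlĩmkoðo]

/l/ (word-initial) fails the environment for rule 3, so it stays [l].
/o/ — between /l/ and /n/, before a nasal consonant — surfaces as [õ] (rule 4).
/n/ (between /o/ and /l/): rule 2 targets it, but not before a labial or velar stop → unchanged [n].
/l/ (between /n/ and /i/) fails the environment for rule 3, so it stays [l].
/i/ (between /l/ and /m/) occurs before a nasal consonant → [ĩ] by rule 4.
/m/ — not in any rule's target class → [m].
/k/ stays [k].
/o/ (between /k/ and /d/): rule 4 targets it, but not before a nasal consonant → unchanged [o].
/d/ (between /o/ and /o/) occurs immediately after a vowel → [ð] by rule 1.
/o/ (word-final): rule 4 targets it, but not before a nasal consonant → unchanged [o].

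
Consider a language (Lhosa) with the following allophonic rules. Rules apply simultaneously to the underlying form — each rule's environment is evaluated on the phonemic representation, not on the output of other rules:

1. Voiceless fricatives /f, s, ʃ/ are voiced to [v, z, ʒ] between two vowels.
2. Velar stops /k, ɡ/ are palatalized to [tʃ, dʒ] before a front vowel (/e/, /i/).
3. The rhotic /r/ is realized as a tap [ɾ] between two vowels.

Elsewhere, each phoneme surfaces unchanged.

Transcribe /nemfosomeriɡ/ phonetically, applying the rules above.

/n/ — not in any rule's target class → [n].
/e/ (between /n/ and /m/) is unaffected → [e].
/m/ (between /e/ and /f/) is unaffected → [m].
/f/ — between /m/ and /o/; rule 1 does not apply here → [f].
/o/ stays [o].
/s/ (between /o/ and /o/): between two vowels, so rule 1 applies → [z].
/o/ stays [o].
/m/ (between /o/ and /e/) is unaffected → [m].
/e/ (between /m/ and /r/) is unaffected → [e].
/r/ — between /e/ and /i/, between two vowels — surfaces as [ɾ] (rule 3).
/i/ (between /r/ and /ɡ/) is unaffected → [i].
/ɡ/ (word-final) is in the target of rule 2 but the environment (before a front vowel) is not met → [ɡ].

[nemfozomeɾiɡ]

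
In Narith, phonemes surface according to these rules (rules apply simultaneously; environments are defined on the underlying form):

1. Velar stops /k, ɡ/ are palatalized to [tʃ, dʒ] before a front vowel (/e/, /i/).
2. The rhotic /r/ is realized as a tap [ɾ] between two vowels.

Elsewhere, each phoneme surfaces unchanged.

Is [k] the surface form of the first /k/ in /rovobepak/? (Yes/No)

Yes

/k/ (word-final) fails the environment for rule 1, so it stays [k].
The actual realization is [k], which matches [k].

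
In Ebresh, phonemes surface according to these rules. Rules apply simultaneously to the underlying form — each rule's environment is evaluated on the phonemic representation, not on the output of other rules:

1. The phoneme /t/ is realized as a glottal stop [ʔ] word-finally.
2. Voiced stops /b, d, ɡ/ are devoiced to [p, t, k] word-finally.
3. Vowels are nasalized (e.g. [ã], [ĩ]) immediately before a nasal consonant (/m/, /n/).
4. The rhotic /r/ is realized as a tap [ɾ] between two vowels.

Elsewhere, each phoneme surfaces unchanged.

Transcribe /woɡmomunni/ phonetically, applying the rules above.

[woɡmõmũnni]

/w/ (word-initial): no rule targets it → [w].
/o/ — between /w/ and /ɡ/; rule 3 does not apply here → [o].
/ɡ/ (between /o/ and /m/) fails the environment for rule 2, so it stays [ɡ].
/m/ (between /ɡ/ and /o/) is unaffected → [m].
/o/ (between /m/ and /m/) occurs before a nasal consonant → [õ] by rule 3.
/m/ (between /o/ and /u/): no rule targets it → [m].
/u/ (between /m/ and /n/) occurs before a nasal consonant → [ũ] by rule 3.
/n/ — not in any rule's target class → [n].
/n/ — not in any rule's target class → [n].
/i/ (word-final) is in the target of rule 3 but the environment (before a nasal consonant) is not met → [i].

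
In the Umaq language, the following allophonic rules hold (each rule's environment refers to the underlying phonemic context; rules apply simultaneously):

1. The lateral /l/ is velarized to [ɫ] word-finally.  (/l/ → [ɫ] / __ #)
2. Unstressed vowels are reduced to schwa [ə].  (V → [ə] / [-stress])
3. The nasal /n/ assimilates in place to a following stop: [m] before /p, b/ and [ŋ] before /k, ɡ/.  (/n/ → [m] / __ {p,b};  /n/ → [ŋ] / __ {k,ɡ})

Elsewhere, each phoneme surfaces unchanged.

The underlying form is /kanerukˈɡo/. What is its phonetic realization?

[kənərəkˈɡo]

/k/ (word-initial): no rule targets it → [k].
/a/ meets the environment for rule 2 (in an unstressed syllable) → [ə].
/n/ (between /a/ and /e/): rule 3 targets it, but not before a labial or velar stop → unchanged [n].
/e/ (between /n/ and /r/): in an unstressed syllable, so rule 2 applies → [ə].
/r/ stays [r].
Rule 2 applies to /u/ (between /r/ and /k/: in an unstressed syllable) → [ə].
/k/ — not in any rule's target class → [k].
/ɡ/ — not in any rule's target class → [ɡ].
/o/ (word-final) is in the target of rule 2 but the environment (in an unstressed syllable) is not met → [o].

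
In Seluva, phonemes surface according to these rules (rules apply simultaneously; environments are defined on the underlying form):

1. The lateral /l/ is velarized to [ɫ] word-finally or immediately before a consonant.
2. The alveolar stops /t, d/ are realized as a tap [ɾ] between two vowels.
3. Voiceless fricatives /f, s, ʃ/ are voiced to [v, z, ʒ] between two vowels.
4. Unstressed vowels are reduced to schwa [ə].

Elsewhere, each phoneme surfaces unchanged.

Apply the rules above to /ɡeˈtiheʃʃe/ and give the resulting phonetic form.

[ɡəˈɾihəʃʃə]

/e/ (between /ɡ/ and /t/): in an unstressed syllable, so rule 4 applies → [ə].
Rule 2 applies to /t/ (between /e/ and /i/: between two vowels) → [ɾ].
/i/ — between /t/ and /h/; rule 4 does not apply here → [i].
/e/ (between /h/ and /ʃ/) occurs in an unstressed syllable → [ə] by rule 4.
/ʃ/ (between /e/ and /ʃ/) is in the target of rule 3 but the environment (between two vowels) is not met → [ʃ].
/ʃ/ (between /ʃ/ and /e/): rule 3 targets it, but not between two vowels → unchanged [ʃ].
/e/ — word-final, in an unstressed syllable — surfaces as [ə] (rule 4).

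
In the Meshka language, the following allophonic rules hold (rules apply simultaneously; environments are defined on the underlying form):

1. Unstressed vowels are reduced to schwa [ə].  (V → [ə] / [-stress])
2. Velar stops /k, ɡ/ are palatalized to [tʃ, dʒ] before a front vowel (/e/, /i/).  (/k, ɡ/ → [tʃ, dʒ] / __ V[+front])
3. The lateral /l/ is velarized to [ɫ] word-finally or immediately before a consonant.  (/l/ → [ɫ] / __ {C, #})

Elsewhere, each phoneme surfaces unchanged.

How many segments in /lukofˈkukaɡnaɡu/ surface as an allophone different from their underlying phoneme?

Segments that undergo a rule: /u/ → [ə] (rule 1); /o/ → [ə] (rule 1); /a/ → [ə] (rule 1); /a/ → [ə] (rule 1); /u/ → [ə] (rule 1).
All other segments surface unchanged.

5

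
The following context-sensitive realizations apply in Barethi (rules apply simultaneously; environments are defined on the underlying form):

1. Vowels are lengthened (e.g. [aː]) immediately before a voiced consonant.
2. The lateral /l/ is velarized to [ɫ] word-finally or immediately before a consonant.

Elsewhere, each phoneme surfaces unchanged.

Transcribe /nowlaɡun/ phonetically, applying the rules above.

[noːwlaːɡuːn]

/n/ stays [n].
/o/ — between /n/ and /w/, before a voiced consonant — surfaces as [oː] (rule 1).
/w/ — not in any rule's target class → [w].
/l/ — between /w/ and /a/; rule 2 does not apply here → [l].
/a/ meets the environment for rule 1 (before a voiced consonant) → [aː].
/ɡ/ (between /a/ and /u/) is unaffected → [ɡ].
/u/ — between /ɡ/ and /n/, before a voiced consonant — surfaces as [uː] (rule 1).
/n/ stays [n].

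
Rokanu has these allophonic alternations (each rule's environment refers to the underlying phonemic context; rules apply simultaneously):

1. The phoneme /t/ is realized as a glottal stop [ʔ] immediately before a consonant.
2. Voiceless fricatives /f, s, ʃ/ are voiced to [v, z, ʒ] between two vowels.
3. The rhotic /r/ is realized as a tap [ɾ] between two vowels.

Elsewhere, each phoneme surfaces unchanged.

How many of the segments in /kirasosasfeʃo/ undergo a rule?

Segments that undergo a rule: /r/ → [ɾ] (rule 3); /s/ → [z] (rule 2); /s/ → [z] (rule 2); /ʃ/ → [ʒ] (rule 2).
All other segments surface unchanged.

4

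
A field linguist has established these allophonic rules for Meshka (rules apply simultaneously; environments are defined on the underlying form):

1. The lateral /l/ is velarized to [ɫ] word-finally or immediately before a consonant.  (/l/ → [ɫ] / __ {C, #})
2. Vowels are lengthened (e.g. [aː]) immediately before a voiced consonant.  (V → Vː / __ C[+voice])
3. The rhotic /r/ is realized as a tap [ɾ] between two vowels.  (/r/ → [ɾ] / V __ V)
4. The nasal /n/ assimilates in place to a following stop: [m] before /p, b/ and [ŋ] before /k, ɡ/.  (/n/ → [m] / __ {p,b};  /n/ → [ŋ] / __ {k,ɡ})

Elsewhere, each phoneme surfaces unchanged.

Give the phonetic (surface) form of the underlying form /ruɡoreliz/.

[ruːɡoːɾeːliːz]

/r/ (word-initial) fails the environment for rule 3, so it stays [r].
Rule 2 applies to /u/ (between /r/ and /ɡ/: before a voiced consonant) → [uː].
/ɡ/ (between /u/ and /o/) is unaffected → [ɡ].
/o/ meets the environment for rule 2 (before a voiced consonant) → [oː].
/r/ (between /o/ and /e/) occurs between two vowels → [ɾ] by rule 3.
/e/ — between /r/ and /l/, before a voiced consonant — surfaces as [eː] (rule 2).
/l/ (between /e/ and /i/) is in the target of rule 1 but the environment (word-finally or immediately before a consonant) is not met → [l].
/i/ (between /l/ and /z/) occurs before a voiced consonant → [iː] by rule 2.
/z/ stays [z].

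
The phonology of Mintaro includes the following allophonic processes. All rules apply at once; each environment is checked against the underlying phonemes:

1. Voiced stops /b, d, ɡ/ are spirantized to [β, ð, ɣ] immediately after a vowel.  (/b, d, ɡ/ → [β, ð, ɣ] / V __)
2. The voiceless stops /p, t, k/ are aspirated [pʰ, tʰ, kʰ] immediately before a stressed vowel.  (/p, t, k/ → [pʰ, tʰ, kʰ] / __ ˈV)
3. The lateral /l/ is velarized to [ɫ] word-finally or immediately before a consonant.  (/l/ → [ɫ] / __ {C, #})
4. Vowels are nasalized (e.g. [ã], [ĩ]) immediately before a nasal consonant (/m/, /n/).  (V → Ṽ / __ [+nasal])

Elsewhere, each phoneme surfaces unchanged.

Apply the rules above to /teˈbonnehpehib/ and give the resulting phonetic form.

/t/ — word-initial; rule 2 does not apply here → [t].
/e/ (between /t/ and /b/): rule 4 targets it, but not before a nasal consonant → unchanged [e].
Rule 1 applies to /b/ (between /e/ and /o/: immediately after a vowel) → [β].
/o/ (between /b/ and /n/) occurs before a nasal consonant → [õ] by rule 4.
/n/ stays [n].
/n/ — not in any rule's target class → [n].
/e/ (between /n/ and /h/): rule 4 targets it, but not before a nasal consonant → unchanged [e].
/h/ — not in any rule's target class → [h].
/p/ (between /h/ and /e/) is in the target of rule 2 but the environment (immediately before a stressed vowel) is not met → [p].
/e/ — between /p/ and /h/; rule 4 does not apply here → [e].
/h/ (between /e/ and /i/): no rule targets it → [h].
/i/ (between /h/ and /b/) is in the target of rule 4 but the environment (before a nasal consonant) is not met → [i].
/b/ (word-final) occurs immediately after a vowel → [β] by rule 1.

[teˈβõnnehpehiβ]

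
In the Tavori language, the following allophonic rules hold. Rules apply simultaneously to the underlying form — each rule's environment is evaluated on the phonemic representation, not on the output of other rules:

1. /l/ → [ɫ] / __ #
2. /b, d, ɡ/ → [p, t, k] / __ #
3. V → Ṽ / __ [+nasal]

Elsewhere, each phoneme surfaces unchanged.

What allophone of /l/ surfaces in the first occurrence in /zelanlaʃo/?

/l/ (between /e/ and /a/) fails the environment for rule 1, so it stays [l].

[l]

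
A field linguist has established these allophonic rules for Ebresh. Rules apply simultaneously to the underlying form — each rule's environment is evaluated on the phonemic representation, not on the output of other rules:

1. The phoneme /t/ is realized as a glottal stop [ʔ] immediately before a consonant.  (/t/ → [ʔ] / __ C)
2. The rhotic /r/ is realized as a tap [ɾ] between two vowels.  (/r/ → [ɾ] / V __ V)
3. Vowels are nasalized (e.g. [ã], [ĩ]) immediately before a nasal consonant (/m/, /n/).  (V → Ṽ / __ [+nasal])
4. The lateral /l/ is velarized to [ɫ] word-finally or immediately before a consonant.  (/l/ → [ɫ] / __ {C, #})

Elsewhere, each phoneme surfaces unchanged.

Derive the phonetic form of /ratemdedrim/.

/r/ (word-initial): rule 2 targets it, but not between two vowels → unchanged [r].
/a/ — between /r/ and /t/; rule 3 does not apply here → [a].
/t/ — between /a/ and /e/; rule 1 does not apply here → [t].
/e/ meets the environment for rule 3 (before a nasal consonant) → [ẽ].
/m/ (between /e/ and /d/): no rule targets it → [m].
/d/ — not in any rule's target class → [d].
/e/ — between /d/ and /d/; rule 3 does not apply here → [e].
/d/ — not in any rule's target class → [d].
/r/ — between /d/ and /i/; rule 2 does not apply here → [r].
/i/ meets the environment for rule 3 (before a nasal consonant) → [ĩ].
/m/ stays [m].

[ratẽmdedrĩm]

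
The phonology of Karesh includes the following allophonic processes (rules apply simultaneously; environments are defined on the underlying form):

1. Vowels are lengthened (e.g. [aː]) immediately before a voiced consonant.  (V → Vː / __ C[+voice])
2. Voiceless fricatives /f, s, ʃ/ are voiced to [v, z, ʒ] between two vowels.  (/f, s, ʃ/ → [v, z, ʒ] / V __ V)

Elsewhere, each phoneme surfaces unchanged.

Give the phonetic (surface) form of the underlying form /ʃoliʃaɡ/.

/ʃ/ (word-initial) is in the target of rule 2 but the environment (between two vowels) is not met → [ʃ].
/o/ (between /ʃ/ and /l/): before a voiced consonant, so rule 1 applies → [oː].
/l/ (between /o/ and /i/): no rule targets it → [l].
/i/ (between /l/ and /ʃ/) fails the environment for rule 1, so it stays [i].
Rule 2 applies to /ʃ/ (between /i/ and /a/: between two vowels) → [ʒ].
Rule 1 applies to /a/ (between /ʃ/ and /ɡ/: before a voiced consonant) → [aː].
/ɡ/ (word-final): no rule targets it → [ɡ].

[ʃoːliʒaːɡ]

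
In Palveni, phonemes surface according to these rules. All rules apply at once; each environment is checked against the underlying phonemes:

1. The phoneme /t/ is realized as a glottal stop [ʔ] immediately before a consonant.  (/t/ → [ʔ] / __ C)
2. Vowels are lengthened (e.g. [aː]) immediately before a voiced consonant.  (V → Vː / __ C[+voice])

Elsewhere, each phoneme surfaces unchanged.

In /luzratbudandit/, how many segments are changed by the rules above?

4

Segments that undergo a rule: /u/ → [uː] (rule 2); /t/ → [ʔ] (rule 1); /u/ → [uː] (rule 2); /a/ → [aː] (rule 2).
All other segments surface unchanged.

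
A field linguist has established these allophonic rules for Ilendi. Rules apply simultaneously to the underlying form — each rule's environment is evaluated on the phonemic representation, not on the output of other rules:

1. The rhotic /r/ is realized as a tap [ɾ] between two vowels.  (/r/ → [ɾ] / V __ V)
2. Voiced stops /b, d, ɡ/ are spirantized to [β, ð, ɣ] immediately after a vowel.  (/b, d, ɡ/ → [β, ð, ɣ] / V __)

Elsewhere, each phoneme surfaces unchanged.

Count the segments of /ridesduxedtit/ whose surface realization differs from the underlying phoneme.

Segments that undergo a rule: /d/ → [ð] (rule 2); /d/ → [ð] (rule 2).
All other segments surface unchanged.

2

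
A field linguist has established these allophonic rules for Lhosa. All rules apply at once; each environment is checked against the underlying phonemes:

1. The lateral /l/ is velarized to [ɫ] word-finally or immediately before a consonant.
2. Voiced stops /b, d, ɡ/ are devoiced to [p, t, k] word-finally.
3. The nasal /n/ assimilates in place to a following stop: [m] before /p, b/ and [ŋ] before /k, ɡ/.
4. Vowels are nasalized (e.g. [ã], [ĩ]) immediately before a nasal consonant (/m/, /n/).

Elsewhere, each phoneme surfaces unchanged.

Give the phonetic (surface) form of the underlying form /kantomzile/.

[kãntõmzile]

/k/ stays [k].
Rule 4 applies to /a/ (between /k/ and /n/: before a nasal consonant) → [ã].
/n/ (between /a/ and /t/): rule 3 targets it, but not before a labial or velar stop → unchanged [n].
/t/ (between /n/ and /o/) is unaffected → [t].
Rule 4 applies to /o/ (between /t/ and /m/: before a nasal consonant) → [õ].
/m/ (between /o/ and /z/): no rule targets it → [m].
/z/ stays [z].
/i/ (between /z/ and /l/) is in the target of rule 4 but the environment (before a nasal consonant) is not met → [i].
/l/ (between /i/ and /e/) fails the environment for rule 1, so it stays [l].
/e/ (word-final) fails the environment for rule 4, so it stays [e].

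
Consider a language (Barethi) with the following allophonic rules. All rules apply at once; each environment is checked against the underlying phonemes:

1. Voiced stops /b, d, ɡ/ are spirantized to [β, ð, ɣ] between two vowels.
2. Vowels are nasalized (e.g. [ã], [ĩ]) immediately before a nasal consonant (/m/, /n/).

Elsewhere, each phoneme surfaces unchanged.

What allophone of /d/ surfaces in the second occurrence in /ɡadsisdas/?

/d/ (between /s/ and /a/) is in the target of rule 1 but the environment (between two vowels) is not met → [d].

[d]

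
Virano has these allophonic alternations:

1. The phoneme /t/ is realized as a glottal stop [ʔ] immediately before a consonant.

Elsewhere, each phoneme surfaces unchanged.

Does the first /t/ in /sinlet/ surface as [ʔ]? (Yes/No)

/t/ (word-final): rule 1 targets it, but not immediately before a consonant → unchanged [t].
The actual realization is [t], not [ʔ].

No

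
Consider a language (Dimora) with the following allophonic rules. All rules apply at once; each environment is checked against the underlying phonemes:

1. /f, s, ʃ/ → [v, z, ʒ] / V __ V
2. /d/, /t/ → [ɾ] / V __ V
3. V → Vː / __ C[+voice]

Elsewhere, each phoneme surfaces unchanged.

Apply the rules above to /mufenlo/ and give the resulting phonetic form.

[muveːnlo]

/m/ — not in any rule's target class → [m].
/u/ — between /m/ and /f/; rule 3 does not apply here → [u].
/f/ — between /u/ and /e/, between two vowels — surfaces as [v] (rule 1).
/e/ (between /f/ and /n/) occurs before a voiced consonant → [eː] by rule 3.
/n/ — not in any rule's target class → [n].
/l/ stays [l].
/o/ (word-final) is in the target of rule 3 but the environment (before a voiced consonant) is not met → [o].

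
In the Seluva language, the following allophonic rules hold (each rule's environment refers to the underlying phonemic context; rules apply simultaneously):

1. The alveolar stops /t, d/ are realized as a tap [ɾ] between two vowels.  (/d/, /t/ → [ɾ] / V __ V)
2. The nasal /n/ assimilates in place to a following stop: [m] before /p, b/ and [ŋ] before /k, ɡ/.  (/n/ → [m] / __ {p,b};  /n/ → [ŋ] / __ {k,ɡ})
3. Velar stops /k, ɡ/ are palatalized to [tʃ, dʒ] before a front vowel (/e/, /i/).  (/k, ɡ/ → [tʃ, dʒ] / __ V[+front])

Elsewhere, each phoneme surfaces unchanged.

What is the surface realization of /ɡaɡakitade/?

/ɡ/ — word-initial; rule 3 does not apply here → [ɡ].
/a/ stays [a].
/ɡ/ — between /a/ and /a/; rule 3 does not apply here → [ɡ].
/a/ — not in any rule's target class → [a].
/k/ (between /a/ and /i/) occurs before a front vowel → [tʃ] by rule 3.
/i/ — not in any rule's target class → [i].
/t/ (between /i/ and /a/): between two vowels, so rule 1 applies → [ɾ].
/a/ (between /t/ and /d/): no rule targets it → [a].
/d/ (between /a/ and /e/): between two vowels, so rule 1 applies → [ɾ].
/e/ (word-final): no rule targets it → [e].

[ɡaɡatʃiɾaɾe]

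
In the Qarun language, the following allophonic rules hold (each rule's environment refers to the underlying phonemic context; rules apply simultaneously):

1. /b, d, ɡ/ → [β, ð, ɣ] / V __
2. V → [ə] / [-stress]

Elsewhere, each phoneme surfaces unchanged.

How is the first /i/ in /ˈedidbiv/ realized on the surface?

[ə]

/i/ (between /d/ and /d/) occurs in an unstressed syllable → [ə] by rule 2.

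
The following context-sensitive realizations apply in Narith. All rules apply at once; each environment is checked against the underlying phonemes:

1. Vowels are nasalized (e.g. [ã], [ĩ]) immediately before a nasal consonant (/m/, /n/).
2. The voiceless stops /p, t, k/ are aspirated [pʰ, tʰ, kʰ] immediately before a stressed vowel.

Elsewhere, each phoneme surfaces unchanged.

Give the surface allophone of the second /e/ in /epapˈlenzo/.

/e/ (between /l/ and /n/) occurs before a nasal consonant → [ẽ] by rule 1.

[ẽ]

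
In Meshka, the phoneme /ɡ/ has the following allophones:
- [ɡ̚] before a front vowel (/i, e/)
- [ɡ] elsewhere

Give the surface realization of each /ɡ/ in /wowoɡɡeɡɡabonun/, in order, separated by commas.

[ɡ], [ɡ̚], [ɡ], [ɡ]

Occurrence 1 (position 5): no conditioning environment matches → elsewhere allophone [ɡ].
Occurrence 2 (position 6): before a front vowel (/i, e/) → [ɡ̚].
Occurrence 3 (position 8): no conditioning environment matches → elsewhere allophone [ɡ].
Occurrence 4 (position 9): no conditioning environment matches → elsewhere allophone [ɡ].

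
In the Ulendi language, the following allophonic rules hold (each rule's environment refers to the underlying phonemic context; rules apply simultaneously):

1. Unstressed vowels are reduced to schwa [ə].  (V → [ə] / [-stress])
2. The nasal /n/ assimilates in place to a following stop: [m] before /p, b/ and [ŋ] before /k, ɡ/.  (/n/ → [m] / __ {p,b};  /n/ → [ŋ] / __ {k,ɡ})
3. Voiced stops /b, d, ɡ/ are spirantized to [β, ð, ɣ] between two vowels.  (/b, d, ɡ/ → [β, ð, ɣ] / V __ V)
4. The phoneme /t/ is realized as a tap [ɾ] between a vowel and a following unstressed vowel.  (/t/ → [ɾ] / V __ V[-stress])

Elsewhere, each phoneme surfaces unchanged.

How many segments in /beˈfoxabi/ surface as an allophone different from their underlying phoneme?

4

Segments that undergo a rule: /e/ → [ə] (rule 1); /a/ → [ə] (rule 1); /b/ → [β] (rule 3); /i/ → [ə] (rule 1).
All other segments surface unchanged.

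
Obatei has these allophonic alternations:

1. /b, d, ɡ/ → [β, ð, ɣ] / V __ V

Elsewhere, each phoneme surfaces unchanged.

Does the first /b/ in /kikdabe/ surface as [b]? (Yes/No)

Rule 1 applies to /b/ (between /a/ and /e/: between two vowels) → [β].
The actual realization is [β], not [b].

No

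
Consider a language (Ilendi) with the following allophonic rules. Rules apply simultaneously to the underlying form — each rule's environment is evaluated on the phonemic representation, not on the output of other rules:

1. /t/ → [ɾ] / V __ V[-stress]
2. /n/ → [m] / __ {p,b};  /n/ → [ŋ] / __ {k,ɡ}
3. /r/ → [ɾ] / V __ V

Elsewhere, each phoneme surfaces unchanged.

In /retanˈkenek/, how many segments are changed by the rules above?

Segments that undergo a rule: /t/ → [ɾ] (rule 1); /n/ → [ŋ] (rule 2).
All other segments surface unchanged.

2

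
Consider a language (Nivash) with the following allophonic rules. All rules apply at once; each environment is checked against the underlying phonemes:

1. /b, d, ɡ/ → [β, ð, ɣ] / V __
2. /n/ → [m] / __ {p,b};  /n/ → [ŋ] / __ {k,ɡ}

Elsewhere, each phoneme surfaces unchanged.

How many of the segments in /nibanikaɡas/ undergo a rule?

2

Segments that undergo a rule: /b/ → [β] (rule 1); /ɡ/ → [ɣ] (rule 1).
All other segments surface unchanged.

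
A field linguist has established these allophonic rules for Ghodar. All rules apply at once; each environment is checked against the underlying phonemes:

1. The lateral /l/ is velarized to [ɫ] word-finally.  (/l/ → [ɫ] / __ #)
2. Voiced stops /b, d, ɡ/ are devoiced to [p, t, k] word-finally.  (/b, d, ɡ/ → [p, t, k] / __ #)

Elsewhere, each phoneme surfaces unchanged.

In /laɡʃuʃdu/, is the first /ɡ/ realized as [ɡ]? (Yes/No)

/ɡ/ (between /a/ and /ʃ/): rule 2 targets it, but not word-finally → unchanged [ɡ].
The actual realization is [ɡ], which matches [ɡ].

Yes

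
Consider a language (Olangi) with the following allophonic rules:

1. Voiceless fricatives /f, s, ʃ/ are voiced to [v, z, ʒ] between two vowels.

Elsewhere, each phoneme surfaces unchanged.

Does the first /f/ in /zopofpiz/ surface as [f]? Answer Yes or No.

Yes

/f/ (between /o/ and /p/) fails the environment for rule 1, so it stays [f].
The actual realization is [f], which matches [f].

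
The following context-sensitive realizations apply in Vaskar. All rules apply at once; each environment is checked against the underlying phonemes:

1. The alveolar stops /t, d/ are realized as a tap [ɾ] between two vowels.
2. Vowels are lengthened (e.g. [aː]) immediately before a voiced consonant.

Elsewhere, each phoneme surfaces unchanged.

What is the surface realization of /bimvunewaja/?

/i/ — between /b/ and /m/, before a voiced consonant — surfaces as [iː] (rule 2).
/u/ meets the environment for rule 2 (before a voiced consonant) → [uː].
/e/ (between /n/ and /w/) occurs before a voiced consonant → [eː] by rule 2.
/a/ — between /w/ and /j/, before a voiced consonant — surfaces as [aː] (rule 2).
/a/ (word-final) fails the environment for rule 2, so it stays [a].

[biːmvuːneːwaːja]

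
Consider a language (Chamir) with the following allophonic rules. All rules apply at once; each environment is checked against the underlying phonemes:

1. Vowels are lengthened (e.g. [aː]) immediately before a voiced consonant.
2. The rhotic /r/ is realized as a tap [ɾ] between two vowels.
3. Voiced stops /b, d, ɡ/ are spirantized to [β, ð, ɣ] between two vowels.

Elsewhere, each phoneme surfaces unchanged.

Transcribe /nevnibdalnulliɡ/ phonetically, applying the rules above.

/n/ (word-initial): no rule targets it → [n].
/e/ (between /n/ and /v/): before a voiced consonant, so rule 1 applies → [eː].
/v/ — not in any rule's target class → [v].
/n/ stays [n].
/i/ meets the environment for rule 1 (before a voiced consonant) → [iː].
/b/ (between /i/ and /d/) fails the environment for rule 3, so it stays [b].
/d/ (between /b/ and /a/): rule 3 targets it, but not between two vowels → unchanged [d].
/a/ (between /d/ and /l/): before a voiced consonant, so rule 1 applies → [aː].
/l/ (between /a/ and /n/) is unaffected → [l].
/n/ (between /l/ and /u/): no rule targets it → [n].
Rule 1 applies to /u/ (between /n/ and /l/: before a voiced consonant) → [uː].
/l/ stays [l].
/l/ (between /l/ and /i/): no rule targets it → [l].
/i/ (between /l/ and /ɡ/): before a voiced consonant, so rule 1 applies → [iː].
/ɡ/ — word-final; rule 3 does not apply here → [ɡ].

[neːvniːbdaːlnuːlliːɡ]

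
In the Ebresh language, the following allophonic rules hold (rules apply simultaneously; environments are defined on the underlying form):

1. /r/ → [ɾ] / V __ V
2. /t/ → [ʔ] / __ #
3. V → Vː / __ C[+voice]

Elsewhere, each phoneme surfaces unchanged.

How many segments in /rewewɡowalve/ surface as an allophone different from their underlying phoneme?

Segments that undergo a rule: /e/ → [eː] (rule 3); /e/ → [eː] (rule 3); /o/ → [oː] (rule 3); /a/ → [aː] (rule 3).
All other segments surface unchanged.

4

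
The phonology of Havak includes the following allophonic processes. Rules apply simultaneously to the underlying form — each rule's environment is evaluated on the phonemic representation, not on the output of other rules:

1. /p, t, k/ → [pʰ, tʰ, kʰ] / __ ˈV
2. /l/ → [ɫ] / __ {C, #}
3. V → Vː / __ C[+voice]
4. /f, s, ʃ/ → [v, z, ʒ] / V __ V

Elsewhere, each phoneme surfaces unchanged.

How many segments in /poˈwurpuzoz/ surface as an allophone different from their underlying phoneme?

4

Segments that undergo a rule: /o/ → [oː] (rule 3); /u/ → [uː] (rule 3); /u/ → [uː] (rule 3); /o/ → [oː] (rule 3).
All other segments surface unchanged.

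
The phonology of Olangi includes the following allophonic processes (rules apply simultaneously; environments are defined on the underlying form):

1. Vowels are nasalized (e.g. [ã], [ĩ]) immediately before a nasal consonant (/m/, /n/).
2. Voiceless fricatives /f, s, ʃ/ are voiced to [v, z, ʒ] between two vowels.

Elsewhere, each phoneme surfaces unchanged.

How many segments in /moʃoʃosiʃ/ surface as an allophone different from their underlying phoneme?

Segments that undergo a rule: /ʃ/ → [ʒ] (rule 2); /ʃ/ → [ʒ] (rule 2); /s/ → [z] (rule 2).
All other segments surface unchanged.

3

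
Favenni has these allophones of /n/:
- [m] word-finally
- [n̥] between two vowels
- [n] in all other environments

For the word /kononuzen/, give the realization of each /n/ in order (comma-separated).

Occurrence 1 (position 3): between two vowels → [n̥].
Occurrence 2 (position 5): between two vowels → [n̥].
Occurrence 3 (position 9): word-finally → [m].

[n̥], [n̥], [m]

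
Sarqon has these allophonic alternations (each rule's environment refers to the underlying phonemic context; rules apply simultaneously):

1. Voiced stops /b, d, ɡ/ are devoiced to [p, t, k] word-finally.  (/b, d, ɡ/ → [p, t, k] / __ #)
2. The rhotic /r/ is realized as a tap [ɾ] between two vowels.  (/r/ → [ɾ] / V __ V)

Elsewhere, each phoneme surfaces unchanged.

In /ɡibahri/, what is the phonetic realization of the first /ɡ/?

/ɡ/ (word-initial) fails the environment for rule 1, so it stays [ɡ].

[ɡ]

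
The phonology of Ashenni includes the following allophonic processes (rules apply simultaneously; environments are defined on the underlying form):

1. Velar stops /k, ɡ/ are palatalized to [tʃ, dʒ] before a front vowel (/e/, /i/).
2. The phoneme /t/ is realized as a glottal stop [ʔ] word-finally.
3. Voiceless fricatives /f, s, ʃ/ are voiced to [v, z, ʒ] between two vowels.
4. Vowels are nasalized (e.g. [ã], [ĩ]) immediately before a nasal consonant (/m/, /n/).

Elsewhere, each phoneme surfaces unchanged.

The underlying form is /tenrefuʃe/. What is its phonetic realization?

[tẽnrevuʒe]

/t/ (word-initial) is in the target of rule 2 but the environment (word-finally) is not met → [t].
/e/ meets the environment for rule 4 (before a nasal consonant) → [ẽ].
/e/ (between /r/ and /f/): rule 4 targets it, but not before a nasal consonant → unchanged [e].
/f/ (between /e/ and /u/) occurs between two vowels → [v] by rule 3.
/u/ (between /f/ and /ʃ/) fails the environment for rule 4, so it stays [u].
Rule 3 applies to /ʃ/ (between /u/ and /e/: between two vowels) → [ʒ].
/e/ — word-final; rule 4 does not apply here → [e].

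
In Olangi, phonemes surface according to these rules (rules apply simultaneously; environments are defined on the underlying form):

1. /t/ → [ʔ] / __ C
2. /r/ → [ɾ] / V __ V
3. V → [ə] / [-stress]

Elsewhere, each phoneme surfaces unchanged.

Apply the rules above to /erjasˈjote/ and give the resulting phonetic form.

/e/ (word-initial) occurs in an unstressed syllable → [ə] by rule 3.
/r/ (between /e/ and /j/): rule 2 targets it, but not between two vowels → unchanged [r].
/j/ (between /r/ and /a/): no rule targets it → [j].
/a/ — between /j/ and /s/, in an unstressed syllable — surfaces as [ə] (rule 3).
/s/ (between /a/ and /j/) is unaffected → [s].
/j/ stays [j].
/o/ (between /j/ and /t/) is in the target of rule 3 but the environment (in an unstressed syllable) is not met → [o].
/t/ (between /o/ and /e/) is in the target of rule 1 but the environment (immediately before a consonant) is not met → [t].
/e/ (word-final) occurs in an unstressed syllable → [ə] by rule 3.

[ərjəsˈjotə]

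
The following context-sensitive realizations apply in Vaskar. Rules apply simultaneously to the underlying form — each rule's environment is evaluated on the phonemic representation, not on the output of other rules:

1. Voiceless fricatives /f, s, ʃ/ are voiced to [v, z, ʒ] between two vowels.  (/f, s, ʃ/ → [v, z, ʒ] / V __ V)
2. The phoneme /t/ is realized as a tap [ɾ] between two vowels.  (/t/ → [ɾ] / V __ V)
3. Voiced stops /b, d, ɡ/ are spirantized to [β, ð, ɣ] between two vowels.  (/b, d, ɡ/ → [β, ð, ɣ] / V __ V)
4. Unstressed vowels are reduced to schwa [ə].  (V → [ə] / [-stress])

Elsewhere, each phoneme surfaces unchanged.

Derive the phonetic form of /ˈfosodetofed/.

/f/ (word-initial): rule 1 targets it, but not between two vowels → unchanged [f].
/o/ (between /f/ and /s/) fails the environment for rule 4, so it stays [o].
Rule 1 applies to /s/ (between /o/ and /o/: between two vowels) → [z].
/o/ (between /s/ and /d/): in an unstressed syllable, so rule 4 applies → [ə].
Rule 3 applies to /d/ (between /o/ and /e/: between two vowels) → [ð].
/e/ meets the environment for rule 4 (in an unstressed syllable) → [ə].
/t/ — between /e/ and /o/, between two vowels — surfaces as [ɾ] (rule 2).
Rule 4 applies to /o/ (between /t/ and /f/: in an unstressed syllable) → [ə].
/f/ (between /o/ and /e/): between two vowels, so rule 1 applies → [v].
/e/ (between /f/ and /d/) occurs in an unstressed syllable → [ə] by rule 4.
/d/ (word-final): rule 3 targets it, but not between two vowels → unchanged [d].

[ˈfozəðəɾəvəd]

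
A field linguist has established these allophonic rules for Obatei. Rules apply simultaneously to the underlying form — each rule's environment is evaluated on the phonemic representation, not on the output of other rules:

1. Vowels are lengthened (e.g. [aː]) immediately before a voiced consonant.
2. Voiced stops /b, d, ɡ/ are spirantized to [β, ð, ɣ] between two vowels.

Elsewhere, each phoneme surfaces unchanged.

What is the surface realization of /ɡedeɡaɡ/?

/ɡ/ (word-initial) fails the environment for rule 2, so it stays [ɡ].
/e/ meets the environment for rule 1 (before a voiced consonant) → [eː].
/d/ (between /e/ and /e/) occurs between two vowels → [ð] by rule 2.
Rule 1 applies to /e/ (between /d/ and /ɡ/: before a voiced consonant) → [eː].
/ɡ/ — between /e/ and /a/, between two vowels — surfaces as [ɣ] (rule 2).
/a/ — between /ɡ/ and /ɡ/, before a voiced consonant — surfaces as [aː] (rule 1).
/ɡ/ (word-final) is in the target of rule 2 but the environment (between two vowels) is not met → [ɡ].

[ɡeːðeːɣaːɡ]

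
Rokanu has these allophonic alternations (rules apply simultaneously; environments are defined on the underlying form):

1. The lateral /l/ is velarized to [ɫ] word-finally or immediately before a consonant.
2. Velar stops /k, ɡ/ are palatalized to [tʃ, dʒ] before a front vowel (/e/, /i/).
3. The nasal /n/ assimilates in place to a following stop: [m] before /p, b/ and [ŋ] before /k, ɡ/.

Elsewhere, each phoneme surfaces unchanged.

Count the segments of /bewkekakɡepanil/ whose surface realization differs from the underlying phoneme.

3

Segments that undergo a rule: /k/ → [tʃ] (rule 2); /ɡ/ → [dʒ] (rule 2); /l/ → [ɫ] (rule 1).
All other segments surface unchanged.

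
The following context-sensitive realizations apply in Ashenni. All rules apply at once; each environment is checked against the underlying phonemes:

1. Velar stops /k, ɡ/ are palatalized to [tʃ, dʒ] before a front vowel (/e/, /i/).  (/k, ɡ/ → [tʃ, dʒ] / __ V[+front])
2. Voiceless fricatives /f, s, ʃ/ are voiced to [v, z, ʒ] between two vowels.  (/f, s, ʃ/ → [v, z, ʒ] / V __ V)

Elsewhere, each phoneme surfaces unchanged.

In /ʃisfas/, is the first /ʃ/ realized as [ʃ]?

Yes

/ʃ/ — word-initial; rule 2 does not apply here → [ʃ].
The actual realization is [ʃ], which matches [ʃ].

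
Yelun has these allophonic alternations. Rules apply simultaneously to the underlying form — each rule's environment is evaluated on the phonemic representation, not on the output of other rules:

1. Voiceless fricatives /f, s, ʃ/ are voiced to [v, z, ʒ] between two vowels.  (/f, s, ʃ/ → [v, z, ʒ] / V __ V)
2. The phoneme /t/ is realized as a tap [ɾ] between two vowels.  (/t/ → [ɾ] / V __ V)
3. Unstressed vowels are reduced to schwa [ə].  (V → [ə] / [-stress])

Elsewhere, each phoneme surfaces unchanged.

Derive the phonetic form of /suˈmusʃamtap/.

/s/ (word-initial): rule 1 targets it, but not between two vowels → unchanged [s].
/u/ meets the environment for rule 3 (in an unstressed syllable) → [ə].
/u/ (between /m/ and /s/) is in the target of rule 3 but the environment (in an unstressed syllable) is not met → [u].
/s/ (between /u/ and /ʃ/) fails the environment for rule 1, so it stays [s].
/ʃ/ (between /s/ and /a/): rule 1 targets it, but not between two vowels → unchanged [ʃ].
Rule 3 applies to /a/ (between /ʃ/ and /m/: in an unstressed syllable) → [ə].
/t/ (between /m/ and /a/) is in the target of rule 2 but the environment (between two vowels) is not met → [t].
/a/ (between /t/ and /p/) occurs in an unstressed syllable → [ə] by rule 3.

[səˈmusʃəmtəp]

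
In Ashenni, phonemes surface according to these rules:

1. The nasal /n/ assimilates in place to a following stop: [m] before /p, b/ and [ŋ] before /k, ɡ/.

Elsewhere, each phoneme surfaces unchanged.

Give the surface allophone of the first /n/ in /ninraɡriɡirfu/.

[n]

/n/ (word-initial) fails the environment for rule 1, so it stays [n].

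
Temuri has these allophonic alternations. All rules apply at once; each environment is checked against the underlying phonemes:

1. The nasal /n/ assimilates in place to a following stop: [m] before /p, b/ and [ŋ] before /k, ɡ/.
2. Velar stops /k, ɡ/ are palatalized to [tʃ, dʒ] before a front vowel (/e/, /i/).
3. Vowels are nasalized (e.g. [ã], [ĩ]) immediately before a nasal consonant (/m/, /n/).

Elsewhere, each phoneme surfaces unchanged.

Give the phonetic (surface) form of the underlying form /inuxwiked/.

[ĩnuxwitʃed]

/i/ — word-initial, before a nasal consonant — surfaces as [ĩ] (rule 3).
/n/ — between /i/ and /u/; rule 1 does not apply here → [n].
/u/ (between /n/ and /x/) is in the target of rule 3 but the environment (before a nasal consonant) is not met → [u].
/x/ stays [x].
/w/ (between /x/ and /i/): no rule targets it → [w].
/i/ (between /w/ and /k/) fails the environment for rule 3, so it stays [i].
/k/ (between /i/ and /e/): before a front vowel, so rule 2 applies → [tʃ].
/e/ (between /k/ and /d/): rule 3 targets it, but not before a nasal consonant → unchanged [e].
/d/ stays [d].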